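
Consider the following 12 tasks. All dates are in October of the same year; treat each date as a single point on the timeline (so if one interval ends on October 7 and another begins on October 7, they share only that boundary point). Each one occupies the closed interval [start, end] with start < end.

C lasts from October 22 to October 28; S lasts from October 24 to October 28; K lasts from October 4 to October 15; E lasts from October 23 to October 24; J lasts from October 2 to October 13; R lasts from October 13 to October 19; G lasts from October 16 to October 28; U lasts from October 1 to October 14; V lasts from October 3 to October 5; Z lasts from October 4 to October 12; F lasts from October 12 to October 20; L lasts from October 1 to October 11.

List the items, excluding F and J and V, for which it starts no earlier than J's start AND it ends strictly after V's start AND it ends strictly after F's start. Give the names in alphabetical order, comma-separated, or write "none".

Conditions: its start is no earlier than J's start (X.start >= October 2) AND its end is strictly after V's start (X.end > October 3) AND its end is strictly after F's start (X.end > October 12).
C: start October 22 >= October 2? ✓; end October 28 > October 3? ✓; end October 28 > October 12? ✓ → yes.
E: start October 23 >= October 2? ✓; end October 24 > October 3? ✓; end October 24 > October 12? ✓ → yes.
G: start October 16 >= October 2? ✓; end October 28 > October 3? ✓; end October 28 > October 12? ✓ → yes.
K: start October 4 >= October 2? ✓; end October 15 > October 3? ✓; end October 15 > October 12? ✓ → yes.
L: start October 1 >= October 2? ✗; end October 11 > October 3? ✓; end October 11 > October 12? ✗ → no.
R: start October 13 >= October 2? ✓; end October 19 > October 3? ✓; end October 19 > October 12? ✓ → yes.
S: start October 24 >= October 2? ✓; end October 28 > October 3? ✓; end October 28 > October 12? ✓ → yes.
U: start October 1 >= October 2? ✗; end October 14 > October 3? ✓; end October 14 > October 12? ✓ → no.
Z: start October 4 >= October 2? ✓; end October 12 > October 3? ✓; end October 12 > October 12? ✗ → no.
Result: C, E, G, K, R, S.

C, E, G, K, R, S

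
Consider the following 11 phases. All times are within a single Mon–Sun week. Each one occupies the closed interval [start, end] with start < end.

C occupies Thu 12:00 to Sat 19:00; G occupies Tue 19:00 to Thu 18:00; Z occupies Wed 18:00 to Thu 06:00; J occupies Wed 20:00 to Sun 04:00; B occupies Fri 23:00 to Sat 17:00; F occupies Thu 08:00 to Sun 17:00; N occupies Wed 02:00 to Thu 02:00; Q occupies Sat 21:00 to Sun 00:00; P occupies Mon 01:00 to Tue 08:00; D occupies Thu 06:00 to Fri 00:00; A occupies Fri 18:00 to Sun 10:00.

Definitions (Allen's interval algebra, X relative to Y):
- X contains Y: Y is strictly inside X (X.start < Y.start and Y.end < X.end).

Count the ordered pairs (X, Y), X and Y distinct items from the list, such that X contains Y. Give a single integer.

13

Checking all 110 ordered pairs for relation 'contains'; matching pairs in alphabetical order:
(A, B): A contains B ✓
(A, Q): A contains Q ✓
(C, B): C contains B ✓
(F, A): F contains A ✓
(F, B): F contains B ✓
(F, C): F contains C ✓
(F, Q): F contains Q ✓
(G, N): G contains N ✓
(G, Z): G contains Z ✓
(J, B): J contains B ✓
(J, C): J contains C ✓
(J, D): J contains D ✓
(J, Q): J contains Q ✓
Count: 13.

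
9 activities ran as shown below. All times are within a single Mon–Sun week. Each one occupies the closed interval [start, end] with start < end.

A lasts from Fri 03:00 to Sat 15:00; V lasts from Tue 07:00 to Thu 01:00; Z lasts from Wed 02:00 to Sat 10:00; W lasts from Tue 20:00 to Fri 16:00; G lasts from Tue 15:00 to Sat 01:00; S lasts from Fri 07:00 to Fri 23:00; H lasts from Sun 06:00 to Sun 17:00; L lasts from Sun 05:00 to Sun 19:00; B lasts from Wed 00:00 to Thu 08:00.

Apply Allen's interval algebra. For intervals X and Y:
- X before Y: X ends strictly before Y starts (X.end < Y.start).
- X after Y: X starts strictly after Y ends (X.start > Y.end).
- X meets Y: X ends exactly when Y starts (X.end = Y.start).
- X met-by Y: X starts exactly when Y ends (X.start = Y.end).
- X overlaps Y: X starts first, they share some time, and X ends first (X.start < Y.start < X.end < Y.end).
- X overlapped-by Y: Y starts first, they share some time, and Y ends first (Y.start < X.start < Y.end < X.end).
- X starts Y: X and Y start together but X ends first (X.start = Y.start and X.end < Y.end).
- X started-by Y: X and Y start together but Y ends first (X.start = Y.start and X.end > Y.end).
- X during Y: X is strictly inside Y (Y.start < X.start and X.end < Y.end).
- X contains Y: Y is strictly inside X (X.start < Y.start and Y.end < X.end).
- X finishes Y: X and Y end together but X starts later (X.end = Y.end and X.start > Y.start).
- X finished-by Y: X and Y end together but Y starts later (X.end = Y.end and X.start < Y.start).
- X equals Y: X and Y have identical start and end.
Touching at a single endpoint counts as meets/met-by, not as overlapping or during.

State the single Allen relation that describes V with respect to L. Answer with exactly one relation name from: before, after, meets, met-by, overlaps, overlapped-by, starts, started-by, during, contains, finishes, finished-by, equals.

V = [Tue 07:00, Thu 01:00]; L = [Sun 05:00, Sun 19:00].
Compare endpoints: V.start < L.start, V.start < L.end, V.end < L.start, V.end < L.end.
That pattern is 'before'.

before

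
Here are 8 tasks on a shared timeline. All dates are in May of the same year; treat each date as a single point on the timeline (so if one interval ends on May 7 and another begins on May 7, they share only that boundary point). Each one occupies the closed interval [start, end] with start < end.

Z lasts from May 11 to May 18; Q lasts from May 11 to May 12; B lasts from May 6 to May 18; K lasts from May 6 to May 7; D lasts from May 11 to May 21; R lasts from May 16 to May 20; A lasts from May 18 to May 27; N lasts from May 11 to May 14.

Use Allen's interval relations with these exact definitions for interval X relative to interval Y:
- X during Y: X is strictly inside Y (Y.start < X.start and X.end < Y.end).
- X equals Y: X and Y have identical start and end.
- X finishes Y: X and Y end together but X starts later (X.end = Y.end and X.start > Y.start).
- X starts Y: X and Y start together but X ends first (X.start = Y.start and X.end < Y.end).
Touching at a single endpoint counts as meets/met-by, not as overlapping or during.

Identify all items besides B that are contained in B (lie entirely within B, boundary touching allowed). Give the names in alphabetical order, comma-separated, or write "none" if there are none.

Target B = [May 6, May 18].
A [May 18, May 27] → met-by → no.
D [May 11, May 21] → overlapped-by → no.
K [May 6, May 7] → starts → yes.
N [May 11, May 14] → during → yes.
Q [May 11, May 12] → during → yes.
R [May 16, May 20] → overlapped-by → no.
Z [May 11, May 18] → finishes → yes.
Result: K, N, Q, Z.

K, N, Q, Z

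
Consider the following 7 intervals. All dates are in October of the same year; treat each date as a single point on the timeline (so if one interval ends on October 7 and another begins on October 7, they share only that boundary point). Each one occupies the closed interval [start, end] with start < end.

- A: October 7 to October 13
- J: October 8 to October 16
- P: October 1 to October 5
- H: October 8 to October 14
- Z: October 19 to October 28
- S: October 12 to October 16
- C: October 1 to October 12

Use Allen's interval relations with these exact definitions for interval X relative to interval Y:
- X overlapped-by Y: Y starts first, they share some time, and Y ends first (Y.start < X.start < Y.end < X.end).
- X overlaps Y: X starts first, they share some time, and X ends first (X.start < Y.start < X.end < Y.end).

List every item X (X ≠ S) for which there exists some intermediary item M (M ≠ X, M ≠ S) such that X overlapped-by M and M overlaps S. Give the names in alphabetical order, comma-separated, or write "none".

Target S = [October 12, October 16].
Intermediaries M with M overlaps S: A, H.
Via A — items with X overlapped-by A: H, J.
Via H — items with X overlapped-by H: none.
Union: H, J.

H, J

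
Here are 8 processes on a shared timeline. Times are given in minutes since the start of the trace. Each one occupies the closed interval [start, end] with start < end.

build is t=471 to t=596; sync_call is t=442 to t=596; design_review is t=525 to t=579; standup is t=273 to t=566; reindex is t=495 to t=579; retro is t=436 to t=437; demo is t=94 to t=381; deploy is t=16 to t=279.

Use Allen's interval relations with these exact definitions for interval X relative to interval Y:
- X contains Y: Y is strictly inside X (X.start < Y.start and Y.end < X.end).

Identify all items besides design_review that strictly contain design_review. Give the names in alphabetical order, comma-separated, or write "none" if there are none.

Target design_review = [t=525, t=579].
build [t=471, t=596] → contains → yes.
demo [t=94, t=381] → before → no.
deploy [t=16, t=279] → before → no.
reindex [t=495, t=579] → finished-by → no.
retro [t=436, t=437] → before → no.
standup [t=273, t=566] → overlaps → no.
sync_call [t=442, t=596] → contains → yes.
Result: build, sync_call.

build, sync_call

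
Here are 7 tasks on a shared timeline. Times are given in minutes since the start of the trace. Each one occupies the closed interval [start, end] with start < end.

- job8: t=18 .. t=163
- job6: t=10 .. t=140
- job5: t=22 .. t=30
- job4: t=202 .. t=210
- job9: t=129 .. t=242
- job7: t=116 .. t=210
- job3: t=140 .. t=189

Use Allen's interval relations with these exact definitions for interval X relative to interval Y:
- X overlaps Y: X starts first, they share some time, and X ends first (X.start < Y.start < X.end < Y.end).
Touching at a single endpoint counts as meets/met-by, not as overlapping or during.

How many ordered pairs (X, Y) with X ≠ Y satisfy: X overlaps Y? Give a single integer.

7

Checking all 42 ordered pairs for relation 'overlaps'; matching pairs in alphabetical order:
(job6, job7): job6 overlaps job7 ✓
(job6, job8): job6 overlaps job8 ✓
(job6, job9): job6 overlaps job9 ✓
(job7, job9): job7 overlaps job9 ✓
(job8, job3): job8 overlaps job3 ✓
(job8, job7): job8 overlaps job7 ✓
(job8, job9): job8 overlaps job9 ✓
Count: 7.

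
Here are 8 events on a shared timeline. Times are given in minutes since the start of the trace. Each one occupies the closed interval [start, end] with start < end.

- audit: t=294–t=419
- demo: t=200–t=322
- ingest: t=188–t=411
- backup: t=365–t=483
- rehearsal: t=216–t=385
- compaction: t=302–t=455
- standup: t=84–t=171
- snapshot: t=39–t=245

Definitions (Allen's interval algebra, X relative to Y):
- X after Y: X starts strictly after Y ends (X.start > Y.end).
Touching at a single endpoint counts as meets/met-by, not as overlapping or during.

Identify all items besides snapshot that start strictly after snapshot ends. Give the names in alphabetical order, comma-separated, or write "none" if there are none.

Target snapshot = [t=39, t=245].
audit [t=294, t=419] → after → yes.
backup [t=365, t=483] → after → yes.
compaction [t=302, t=455] → after → yes.
demo [t=200, t=322] → overlapped-by → no.
ingest [t=188, t=411] → overlapped-by → no.
rehearsal [t=216, t=385] → overlapped-by → no.
standup [t=84, t=171] → during → no.
Result: audit, backup, compaction.

audit, backup, compaction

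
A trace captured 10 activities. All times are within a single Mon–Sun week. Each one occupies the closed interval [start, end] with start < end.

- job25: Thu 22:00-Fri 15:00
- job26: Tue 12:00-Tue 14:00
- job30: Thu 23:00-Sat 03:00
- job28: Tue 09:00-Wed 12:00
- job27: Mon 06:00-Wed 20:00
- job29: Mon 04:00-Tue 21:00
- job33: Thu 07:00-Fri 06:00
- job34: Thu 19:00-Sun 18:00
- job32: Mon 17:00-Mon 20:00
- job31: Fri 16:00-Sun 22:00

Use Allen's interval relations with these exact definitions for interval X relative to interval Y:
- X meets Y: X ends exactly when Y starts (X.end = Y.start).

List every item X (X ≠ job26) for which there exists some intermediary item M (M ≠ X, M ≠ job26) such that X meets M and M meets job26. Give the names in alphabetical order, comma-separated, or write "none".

Target job26 = [Tue 12:00, Tue 14:00].
Intermediaries M with M meets job26: none.
Union: none.

none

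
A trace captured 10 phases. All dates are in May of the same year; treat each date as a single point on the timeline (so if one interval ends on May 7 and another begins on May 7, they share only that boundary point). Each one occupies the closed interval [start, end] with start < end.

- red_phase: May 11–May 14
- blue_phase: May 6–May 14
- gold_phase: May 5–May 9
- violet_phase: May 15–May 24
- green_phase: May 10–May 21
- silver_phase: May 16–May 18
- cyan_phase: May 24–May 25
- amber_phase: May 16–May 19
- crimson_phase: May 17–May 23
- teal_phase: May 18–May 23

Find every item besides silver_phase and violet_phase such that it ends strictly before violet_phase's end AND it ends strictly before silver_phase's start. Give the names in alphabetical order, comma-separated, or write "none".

Conditions: its end is strictly before violet_phase's end (X.end < May 24) AND its end is strictly before silver_phase's start (X.end < May 16).
amber_phase: end May 19 < May 24? ✓; end May 19 < May 16? ✗ → no.
blue_phase: end May 14 < May 24? ✓; end May 14 < May 16? ✓ → yes.
crimson_phase: end May 23 < May 24? ✓; end May 23 < May 16? ✗ → no.
cyan_phase: end May 25 < May 24? ✗; end May 25 < May 16? ✗ → no.
gold_phase: end May 9 < May 24? ✓; end May 9 < May 16? ✓ → yes.
green_phase: end May 21 < May 24? ✓; end May 21 < May 16? ✗ → no.
red_phase: end May 14 < May 24? ✓; end May 14 < May 16? ✓ → yes.
teal_phase: end May 23 < May 24? ✓; end May 23 < May 16? ✗ → no.
Result: blue_phase, gold_phase, red_phase.

blue_phase, gold_phase, red_phase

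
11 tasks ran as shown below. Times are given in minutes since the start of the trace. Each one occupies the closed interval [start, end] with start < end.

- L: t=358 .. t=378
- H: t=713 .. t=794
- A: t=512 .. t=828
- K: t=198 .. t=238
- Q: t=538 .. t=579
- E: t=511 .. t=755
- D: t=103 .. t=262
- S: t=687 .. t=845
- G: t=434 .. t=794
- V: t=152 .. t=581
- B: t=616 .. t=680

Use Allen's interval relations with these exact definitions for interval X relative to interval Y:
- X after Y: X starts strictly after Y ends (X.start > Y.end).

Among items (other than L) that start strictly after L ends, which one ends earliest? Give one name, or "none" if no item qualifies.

Target L = [t=358, t=378].
A [t=512, t=828] → after → candidate.
B [t=616, t=680] → after → candidate.
D [t=103, t=262] → before → excluded.
E [t=511, t=755] → after → candidate.
G [t=434, t=794] → after → candidate.
H [t=713, t=794] → after → candidate.
K [t=198, t=238] → before → excluded.
Q [t=538, t=579] → after → candidate.
S [t=687, t=845] → after → candidate.
V [t=152, t=581] → contains → excluded.
Among candidates, earliest end is t=579 → Q.

Q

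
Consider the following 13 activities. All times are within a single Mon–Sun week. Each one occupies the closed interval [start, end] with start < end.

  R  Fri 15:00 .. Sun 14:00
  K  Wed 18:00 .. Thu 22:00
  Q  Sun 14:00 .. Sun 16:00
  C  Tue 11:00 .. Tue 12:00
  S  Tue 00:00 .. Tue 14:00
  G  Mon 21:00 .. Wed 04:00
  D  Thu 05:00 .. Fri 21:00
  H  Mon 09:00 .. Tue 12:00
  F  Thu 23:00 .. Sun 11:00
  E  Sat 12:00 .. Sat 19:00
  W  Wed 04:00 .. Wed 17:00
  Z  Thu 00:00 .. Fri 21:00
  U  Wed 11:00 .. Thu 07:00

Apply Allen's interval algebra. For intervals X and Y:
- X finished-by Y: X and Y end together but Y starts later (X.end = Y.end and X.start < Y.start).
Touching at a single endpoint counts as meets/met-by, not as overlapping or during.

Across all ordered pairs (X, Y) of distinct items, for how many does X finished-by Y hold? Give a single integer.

2

Checking all 156 ordered pairs for relation 'finished-by'; matching pairs in alphabetical order:
(H, C): H finished-by C ✓
(Z, D): Z finished-by D ✓
Count: 2.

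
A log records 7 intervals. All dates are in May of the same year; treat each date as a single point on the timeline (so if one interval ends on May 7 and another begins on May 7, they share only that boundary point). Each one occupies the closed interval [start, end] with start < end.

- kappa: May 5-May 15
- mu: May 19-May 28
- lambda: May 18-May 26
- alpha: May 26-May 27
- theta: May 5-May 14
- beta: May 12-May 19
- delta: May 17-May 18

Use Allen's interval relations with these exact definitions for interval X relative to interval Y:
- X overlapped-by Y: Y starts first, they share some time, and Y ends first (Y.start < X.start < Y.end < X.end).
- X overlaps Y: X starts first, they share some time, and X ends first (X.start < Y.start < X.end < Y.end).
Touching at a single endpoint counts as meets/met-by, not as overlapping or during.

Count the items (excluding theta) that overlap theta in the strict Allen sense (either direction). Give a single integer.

1

Target theta = [May 5, May 14].
alpha [May 26, May 27] → after → no.
beta [May 12, May 19] → overlapped-by → counts.
delta [May 17, May 18] → after → no.
kappa [May 5, May 15] → started-by → no.
lambda [May 18, May 26] → after → no.
mu [May 19, May 28] → after → no.
Total: 1.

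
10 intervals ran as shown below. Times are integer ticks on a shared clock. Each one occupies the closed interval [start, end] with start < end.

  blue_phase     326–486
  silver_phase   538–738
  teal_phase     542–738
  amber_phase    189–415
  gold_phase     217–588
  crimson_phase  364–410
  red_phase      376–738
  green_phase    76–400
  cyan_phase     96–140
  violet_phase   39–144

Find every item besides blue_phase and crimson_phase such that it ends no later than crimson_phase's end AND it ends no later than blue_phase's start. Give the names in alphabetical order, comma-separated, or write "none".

cyan_phase, violet_phase

Conditions: its end is no later than crimson_phase's end (X.end <= 410) AND its end is no later than blue_phase's start (X.end <= 326).
amber_phase: end 415 <= 410? ✗; end 415 <= 326? ✗ → no.
cyan_phase: end 140 <= 410? ✓; end 140 <= 326? ✓ → yes.
gold_phase: end 588 <= 410? ✗; end 588 <= 326? ✗ → no.
green_phase: end 400 <= 410? ✓; end 400 <= 326? ✗ → no.
red_phase: end 738 <= 410? ✗; end 738 <= 326? ✗ → no.
silver_phase: end 738 <= 410? ✗; end 738 <= 326? ✗ → no.
teal_phase: end 738 <= 410? ✗; end 738 <= 326? ✗ → no.
violet_phase: end 144 <= 410? ✓; end 144 <= 326? ✓ → yes.
Result: cyan_phase, violet_phase.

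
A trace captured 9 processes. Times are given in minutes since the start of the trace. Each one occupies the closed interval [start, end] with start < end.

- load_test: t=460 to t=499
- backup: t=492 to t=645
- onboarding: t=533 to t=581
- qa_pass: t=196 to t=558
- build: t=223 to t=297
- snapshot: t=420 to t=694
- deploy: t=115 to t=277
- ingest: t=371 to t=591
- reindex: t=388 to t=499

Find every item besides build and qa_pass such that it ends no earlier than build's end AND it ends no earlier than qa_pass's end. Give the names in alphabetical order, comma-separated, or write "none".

backup, ingest, onboarding, snapshot

Conditions: its end is no earlier than build's end (X.end >= t=297) AND its end is no earlier than qa_pass's end (X.end >= t=558).
backup: end t=645 >= t=297? ✓; end t=645 >= t=558? ✓ → yes.
deploy: end t=277 >= t=297? ✗; end t=277 >= t=558? ✗ → no.
ingest: end t=591 >= t=297? ✓; end t=591 >= t=558? ✓ → yes.
load_test: end t=499 >= t=297? ✓; end t=499 >= t=558? ✗ → no.
onboarding: end t=581 >= t=297? ✓; end t=581 >= t=558? ✓ → yes.
reindex: end t=499 >= t=297? ✓; end t=499 >= t=558? ✗ → no.
snapshot: end t=694 >= t=297? ✓; end t=694 >= t=558? ✓ → yes.
Result: backup, ingest, onboarding, snapshot.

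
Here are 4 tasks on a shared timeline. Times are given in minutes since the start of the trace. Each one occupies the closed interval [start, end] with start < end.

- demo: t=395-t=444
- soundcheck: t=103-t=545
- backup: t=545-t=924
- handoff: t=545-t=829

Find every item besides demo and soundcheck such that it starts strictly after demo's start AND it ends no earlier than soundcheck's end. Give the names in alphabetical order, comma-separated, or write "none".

backup, handoff

Conditions: its start is strictly after demo's start (X.start > t=395) AND its end is no earlier than soundcheck's end (X.end >= t=545).
backup: start t=545 > t=395? ✓; end t=924 >= t=545? ✓ → yes.
handoff: start t=545 > t=395? ✓; end t=829 >= t=545? ✓ → yes.
Result: backup, handoff.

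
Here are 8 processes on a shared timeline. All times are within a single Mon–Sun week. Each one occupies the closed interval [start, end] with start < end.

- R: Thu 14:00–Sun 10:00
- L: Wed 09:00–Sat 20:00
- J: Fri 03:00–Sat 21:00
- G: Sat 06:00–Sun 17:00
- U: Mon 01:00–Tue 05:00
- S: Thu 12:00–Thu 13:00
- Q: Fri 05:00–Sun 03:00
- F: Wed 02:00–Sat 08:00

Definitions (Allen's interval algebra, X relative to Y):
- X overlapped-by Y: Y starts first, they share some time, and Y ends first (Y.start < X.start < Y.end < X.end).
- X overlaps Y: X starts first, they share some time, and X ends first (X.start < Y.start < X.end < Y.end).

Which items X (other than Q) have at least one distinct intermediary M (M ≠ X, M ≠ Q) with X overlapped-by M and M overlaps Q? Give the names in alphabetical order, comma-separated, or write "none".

Target Q = [Fri 05:00, Sun 03:00].
Intermediaries M with M overlaps Q: F, J, L.
Via F — items with X overlapped-by F: G, J, L, R.
Via J — items with X overlapped-by J: G.
Via L — items with X overlapped-by L: G, J, R.
Union: G, J, L, R.

G, J, L, R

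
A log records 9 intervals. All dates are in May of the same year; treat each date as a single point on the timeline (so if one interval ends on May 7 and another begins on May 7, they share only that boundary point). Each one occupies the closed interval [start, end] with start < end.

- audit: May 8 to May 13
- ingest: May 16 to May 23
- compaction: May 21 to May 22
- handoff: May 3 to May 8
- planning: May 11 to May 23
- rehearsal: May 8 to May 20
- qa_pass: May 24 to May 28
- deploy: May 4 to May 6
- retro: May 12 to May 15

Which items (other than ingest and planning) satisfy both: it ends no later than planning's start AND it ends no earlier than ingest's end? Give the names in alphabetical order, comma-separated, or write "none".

Conditions: its end is no later than planning's start (X.end <= May 11) AND its end is no earlier than ingest's end (X.end >= May 23).
audit: end May 13 <= May 11? ✗; end May 13 >= May 23? ✗ → no.
compaction: end May 22 <= May 11? ✗; end May 22 >= May 23? ✗ → no.
deploy: end May 6 <= May 11? ✓; end May 6 >= May 23? ✗ → no.
handoff: end May 8 <= May 11? ✓; end May 8 >= May 23? ✗ → no.
qa_pass: end May 28 <= May 11? ✗; end May 28 >= May 23? ✓ → no.
rehearsal: end May 20 <= May 11? ✗; end May 20 >= May 23? ✗ → no.
retro: end May 15 <= May 11? ✗; end May 15 >= May 23? ✗ → no.
Result: none.

none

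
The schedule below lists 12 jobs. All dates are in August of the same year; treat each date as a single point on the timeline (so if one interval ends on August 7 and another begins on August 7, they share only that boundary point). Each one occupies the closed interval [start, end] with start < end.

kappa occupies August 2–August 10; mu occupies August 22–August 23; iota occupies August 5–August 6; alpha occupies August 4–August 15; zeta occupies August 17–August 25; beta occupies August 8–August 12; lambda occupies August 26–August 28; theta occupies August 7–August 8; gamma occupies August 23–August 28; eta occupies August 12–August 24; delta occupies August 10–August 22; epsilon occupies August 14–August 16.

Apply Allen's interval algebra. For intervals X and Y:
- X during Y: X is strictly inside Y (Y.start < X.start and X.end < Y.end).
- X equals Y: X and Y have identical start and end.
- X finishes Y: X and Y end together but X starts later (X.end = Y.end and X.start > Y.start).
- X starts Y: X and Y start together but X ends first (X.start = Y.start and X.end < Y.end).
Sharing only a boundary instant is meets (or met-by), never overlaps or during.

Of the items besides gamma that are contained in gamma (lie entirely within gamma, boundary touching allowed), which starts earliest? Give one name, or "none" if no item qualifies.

Target gamma = [August 23, August 28].
alpha [August 4, August 15] → before → excluded.
beta [August 8, August 12] → before → excluded.
delta [August 10, August 22] → before → excluded.
epsilon [August 14, August 16] → before → excluded.
eta [August 12, August 24] → overlaps → excluded.
iota [August 5, August 6] → before → excluded.
kappa [August 2, August 10] → before → excluded.
lambda [August 26, August 28] → finishes → candidate.
mu [August 22, August 23] → meets → excluded.
theta [August 7, August 8] → before → excluded.
zeta [August 17, August 25] → overlaps → excluded.
Among candidates, earliest start is August 26 → lambda.

lambda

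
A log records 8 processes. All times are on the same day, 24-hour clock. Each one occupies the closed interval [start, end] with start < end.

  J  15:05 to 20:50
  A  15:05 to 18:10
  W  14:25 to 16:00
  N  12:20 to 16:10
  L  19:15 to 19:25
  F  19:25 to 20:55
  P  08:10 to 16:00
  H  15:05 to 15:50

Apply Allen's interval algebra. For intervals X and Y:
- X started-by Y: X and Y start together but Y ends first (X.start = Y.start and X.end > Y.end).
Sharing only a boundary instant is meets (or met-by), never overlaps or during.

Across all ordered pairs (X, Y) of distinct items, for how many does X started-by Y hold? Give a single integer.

3

Checking all 56 ordered pairs for relation 'started-by'; matching pairs in alphabetical order:
(A, H): A started-by H ✓
(J, A): J started-by A ✓
(J, H): J started-by H ✓
Count: 3.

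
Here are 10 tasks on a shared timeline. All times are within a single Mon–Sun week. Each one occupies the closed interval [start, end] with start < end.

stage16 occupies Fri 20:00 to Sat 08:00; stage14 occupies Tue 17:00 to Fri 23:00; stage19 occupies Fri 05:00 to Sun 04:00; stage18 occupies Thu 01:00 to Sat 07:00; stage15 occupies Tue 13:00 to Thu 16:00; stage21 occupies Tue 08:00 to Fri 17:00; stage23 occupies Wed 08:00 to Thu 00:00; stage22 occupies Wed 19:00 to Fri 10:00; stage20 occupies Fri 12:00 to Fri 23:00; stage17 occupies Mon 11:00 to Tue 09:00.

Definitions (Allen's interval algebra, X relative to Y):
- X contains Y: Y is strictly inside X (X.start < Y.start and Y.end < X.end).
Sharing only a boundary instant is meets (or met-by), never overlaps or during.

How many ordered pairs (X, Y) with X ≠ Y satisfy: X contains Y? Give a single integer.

Checking all 90 ordered pairs for relation 'contains'; matching pairs in alphabetical order:
(stage14, stage22): stage14 contains stage22 ✓
(stage14, stage23): stage14 contains stage23 ✓
(stage15, stage23): stage15 contains stage23 ✓
(stage18, stage20): stage18 contains stage20 ✓
(stage19, stage16): stage19 contains stage16 ✓
(stage19, stage20): stage19 contains stage20 ✓
(stage21, stage15): stage21 contains stage15 ✓
(stage21, stage22): stage21 contains stage22 ✓
(stage21, stage23): stage21 contains stage23 ✓
Count: 9.

9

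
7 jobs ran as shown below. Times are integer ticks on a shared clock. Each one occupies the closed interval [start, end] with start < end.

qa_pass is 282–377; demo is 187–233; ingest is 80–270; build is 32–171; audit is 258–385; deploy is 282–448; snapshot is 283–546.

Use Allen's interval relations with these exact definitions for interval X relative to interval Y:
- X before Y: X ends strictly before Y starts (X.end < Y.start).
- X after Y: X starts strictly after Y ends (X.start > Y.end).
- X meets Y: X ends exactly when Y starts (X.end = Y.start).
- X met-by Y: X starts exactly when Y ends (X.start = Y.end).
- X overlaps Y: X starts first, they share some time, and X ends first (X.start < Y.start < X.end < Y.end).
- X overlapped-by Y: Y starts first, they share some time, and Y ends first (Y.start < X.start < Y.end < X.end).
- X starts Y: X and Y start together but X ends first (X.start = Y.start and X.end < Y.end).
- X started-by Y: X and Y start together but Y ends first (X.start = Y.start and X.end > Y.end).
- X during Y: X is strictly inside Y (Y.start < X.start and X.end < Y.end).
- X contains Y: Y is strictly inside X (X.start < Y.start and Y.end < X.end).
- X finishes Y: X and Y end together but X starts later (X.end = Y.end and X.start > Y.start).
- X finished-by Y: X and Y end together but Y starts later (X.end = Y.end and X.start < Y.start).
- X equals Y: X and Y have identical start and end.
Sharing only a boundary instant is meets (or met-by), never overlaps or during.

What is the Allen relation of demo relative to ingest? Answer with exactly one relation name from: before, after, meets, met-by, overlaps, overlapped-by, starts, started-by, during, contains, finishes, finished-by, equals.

during

demo = [187, 233]; ingest = [80, 270].
Compare endpoints: demo.start > ingest.start, demo.start < ingest.end, demo.end > ingest.start, demo.end < ingest.end.
That pattern is 'during'.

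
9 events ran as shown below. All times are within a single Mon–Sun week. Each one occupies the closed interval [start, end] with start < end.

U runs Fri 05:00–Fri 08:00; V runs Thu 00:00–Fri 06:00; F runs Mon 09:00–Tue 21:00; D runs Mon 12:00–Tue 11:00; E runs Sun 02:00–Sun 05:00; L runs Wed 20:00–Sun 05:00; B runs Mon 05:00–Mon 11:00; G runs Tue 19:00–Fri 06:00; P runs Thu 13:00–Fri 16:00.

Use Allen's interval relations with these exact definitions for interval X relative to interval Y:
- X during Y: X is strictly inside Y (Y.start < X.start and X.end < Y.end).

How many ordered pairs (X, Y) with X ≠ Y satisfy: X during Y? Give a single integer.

5

Checking all 72 ordered pairs for relation 'during'; matching pairs in alphabetical order:
(D, F): D during F ✓
(P, L): P during L ✓
(U, L): U during L ✓
(U, P): U during P ✓
(V, L): V during L ✓
Count: 5.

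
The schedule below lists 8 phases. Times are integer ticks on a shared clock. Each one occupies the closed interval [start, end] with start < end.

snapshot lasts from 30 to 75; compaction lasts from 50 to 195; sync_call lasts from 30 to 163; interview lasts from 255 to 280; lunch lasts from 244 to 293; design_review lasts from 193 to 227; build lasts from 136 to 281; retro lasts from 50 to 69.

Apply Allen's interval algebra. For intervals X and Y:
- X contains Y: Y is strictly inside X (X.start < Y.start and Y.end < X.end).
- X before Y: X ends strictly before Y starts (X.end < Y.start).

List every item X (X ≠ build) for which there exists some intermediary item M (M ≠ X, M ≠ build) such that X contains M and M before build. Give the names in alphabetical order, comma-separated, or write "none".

snapshot, sync_call

Target build = [136, 281].
Intermediaries M with M before build: retro, snapshot.
Via retro — items with X contains retro: snapshot, sync_call.
Via snapshot — items with X contains snapshot: none.
Union: snapshot, sync_call.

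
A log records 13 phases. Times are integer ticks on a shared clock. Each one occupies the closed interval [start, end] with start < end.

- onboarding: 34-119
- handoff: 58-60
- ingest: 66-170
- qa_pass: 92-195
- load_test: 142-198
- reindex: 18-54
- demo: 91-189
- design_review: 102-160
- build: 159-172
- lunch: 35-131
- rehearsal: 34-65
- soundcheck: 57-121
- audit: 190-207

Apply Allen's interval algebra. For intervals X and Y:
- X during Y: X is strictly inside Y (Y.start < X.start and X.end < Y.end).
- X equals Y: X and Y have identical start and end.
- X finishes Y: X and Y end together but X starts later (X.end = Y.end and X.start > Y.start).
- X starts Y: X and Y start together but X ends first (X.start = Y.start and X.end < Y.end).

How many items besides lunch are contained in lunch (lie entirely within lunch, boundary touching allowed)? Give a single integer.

Target lunch = [35, 131].
audit [190, 207] → after → no.
build [159, 172] → after → no.
demo [91, 189] → overlapped-by → no.
design_review [102, 160] → overlapped-by → no.
handoff [58, 60] → during → counts.
ingest [66, 170] → overlapped-by → no.
load_test [142, 198] → after → no.
onboarding [34, 119] → overlaps → no.
qa_pass [92, 195] → overlapped-by → no.
rehearsal [34, 65] → overlaps → no.
reindex [18, 54] → overlaps → no.
soundcheck [57, 121] → during → counts.
Total: 2.

2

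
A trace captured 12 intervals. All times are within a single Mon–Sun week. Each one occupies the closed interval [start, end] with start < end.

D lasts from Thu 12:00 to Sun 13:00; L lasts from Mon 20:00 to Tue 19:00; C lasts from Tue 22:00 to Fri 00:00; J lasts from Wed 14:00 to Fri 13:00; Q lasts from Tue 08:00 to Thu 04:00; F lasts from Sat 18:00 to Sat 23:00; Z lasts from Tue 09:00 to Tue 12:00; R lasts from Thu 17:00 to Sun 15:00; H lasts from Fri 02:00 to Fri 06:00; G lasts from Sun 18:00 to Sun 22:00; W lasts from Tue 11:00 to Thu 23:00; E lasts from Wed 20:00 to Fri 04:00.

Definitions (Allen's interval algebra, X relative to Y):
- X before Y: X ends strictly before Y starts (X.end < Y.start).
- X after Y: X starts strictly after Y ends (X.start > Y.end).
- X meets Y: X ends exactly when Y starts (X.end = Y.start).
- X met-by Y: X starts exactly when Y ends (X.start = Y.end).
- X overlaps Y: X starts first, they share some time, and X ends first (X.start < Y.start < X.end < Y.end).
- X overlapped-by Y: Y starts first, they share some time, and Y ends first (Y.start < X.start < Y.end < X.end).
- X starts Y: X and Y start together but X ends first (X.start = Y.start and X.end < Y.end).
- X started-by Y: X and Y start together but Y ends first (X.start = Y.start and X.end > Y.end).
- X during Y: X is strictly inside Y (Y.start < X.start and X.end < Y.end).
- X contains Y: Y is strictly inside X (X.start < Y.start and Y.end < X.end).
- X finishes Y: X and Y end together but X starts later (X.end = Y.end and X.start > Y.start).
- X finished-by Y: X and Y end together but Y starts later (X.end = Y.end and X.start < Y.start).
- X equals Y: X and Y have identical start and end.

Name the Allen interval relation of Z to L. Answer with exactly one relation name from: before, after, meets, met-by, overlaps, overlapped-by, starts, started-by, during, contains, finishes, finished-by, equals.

during

Z = [Tue 09:00, Tue 12:00]; L = [Mon 20:00, Tue 19:00].
Compare endpoints: Z.start > L.start, Z.start < L.end, Z.end > L.start, Z.end < L.end.
That pattern is 'during'.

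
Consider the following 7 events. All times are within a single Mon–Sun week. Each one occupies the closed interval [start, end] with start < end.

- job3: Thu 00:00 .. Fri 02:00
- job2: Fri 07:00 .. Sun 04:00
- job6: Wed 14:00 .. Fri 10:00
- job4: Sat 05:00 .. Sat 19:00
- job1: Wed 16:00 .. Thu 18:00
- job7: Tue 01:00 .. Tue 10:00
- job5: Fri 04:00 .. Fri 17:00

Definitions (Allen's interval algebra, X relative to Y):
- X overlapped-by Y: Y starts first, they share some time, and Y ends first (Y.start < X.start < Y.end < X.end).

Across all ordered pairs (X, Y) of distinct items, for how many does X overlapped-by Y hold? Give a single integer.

Checking all 42 ordered pairs for relation 'overlapped-by'; matching pairs in alphabetical order:
(job2, job5): job2 overlapped-by job5 ✓
(job2, job6): job2 overlapped-by job6 ✓
(job3, job1): job3 overlapped-by job1 ✓
(job5, job6): job5 overlapped-by job6 ✓
Count: 4.

4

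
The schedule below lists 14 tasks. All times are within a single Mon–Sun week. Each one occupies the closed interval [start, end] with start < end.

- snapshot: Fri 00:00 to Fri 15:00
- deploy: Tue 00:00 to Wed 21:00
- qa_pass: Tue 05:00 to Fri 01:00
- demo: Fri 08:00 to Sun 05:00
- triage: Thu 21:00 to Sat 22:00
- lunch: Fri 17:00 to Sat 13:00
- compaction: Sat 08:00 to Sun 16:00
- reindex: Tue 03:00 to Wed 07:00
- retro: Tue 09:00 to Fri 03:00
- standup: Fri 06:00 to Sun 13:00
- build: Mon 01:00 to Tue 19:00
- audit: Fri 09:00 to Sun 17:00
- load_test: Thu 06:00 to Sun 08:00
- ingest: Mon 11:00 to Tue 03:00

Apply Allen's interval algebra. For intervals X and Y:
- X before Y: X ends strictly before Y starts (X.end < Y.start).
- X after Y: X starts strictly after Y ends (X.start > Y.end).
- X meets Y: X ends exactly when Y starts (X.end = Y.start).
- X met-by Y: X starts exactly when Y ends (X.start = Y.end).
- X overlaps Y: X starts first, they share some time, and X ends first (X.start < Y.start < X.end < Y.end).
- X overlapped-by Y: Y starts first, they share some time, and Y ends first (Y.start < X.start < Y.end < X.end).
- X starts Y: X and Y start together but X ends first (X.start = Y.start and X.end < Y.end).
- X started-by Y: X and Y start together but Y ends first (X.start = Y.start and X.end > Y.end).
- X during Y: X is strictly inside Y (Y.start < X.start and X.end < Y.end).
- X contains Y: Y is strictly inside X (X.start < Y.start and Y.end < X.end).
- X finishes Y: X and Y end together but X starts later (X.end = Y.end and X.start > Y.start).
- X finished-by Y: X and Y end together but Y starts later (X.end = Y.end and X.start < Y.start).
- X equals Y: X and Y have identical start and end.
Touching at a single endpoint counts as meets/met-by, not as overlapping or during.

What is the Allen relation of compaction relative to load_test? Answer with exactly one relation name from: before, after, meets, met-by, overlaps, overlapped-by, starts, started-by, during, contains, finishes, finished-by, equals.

overlapped-by

compaction = [Sat 08:00, Sun 16:00]; load_test = [Thu 06:00, Sun 08:00].
Compare endpoints: compaction.start > load_test.start, compaction.start < load_test.end, compaction.end > load_test.start, compaction.end > load_test.end.
That pattern is 'overlapped-by'.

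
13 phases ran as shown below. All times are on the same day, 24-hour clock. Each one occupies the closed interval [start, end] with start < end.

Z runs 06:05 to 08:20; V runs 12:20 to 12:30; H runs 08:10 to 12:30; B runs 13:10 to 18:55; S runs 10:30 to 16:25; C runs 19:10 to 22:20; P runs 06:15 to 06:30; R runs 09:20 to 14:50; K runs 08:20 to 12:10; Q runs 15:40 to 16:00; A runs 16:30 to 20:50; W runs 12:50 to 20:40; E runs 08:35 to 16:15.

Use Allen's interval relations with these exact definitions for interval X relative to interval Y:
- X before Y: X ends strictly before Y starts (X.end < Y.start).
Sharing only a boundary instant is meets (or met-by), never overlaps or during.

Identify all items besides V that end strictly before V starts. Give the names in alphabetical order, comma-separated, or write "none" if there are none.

Target V = [12:20, 12:30].
A [16:30, 20:50] → after → no.
B [13:10, 18:55] → after → no.
C [19:10, 22:20] → after → no.
E [08:35, 16:15] → contains → no.
H [08:10, 12:30] → finished-by → no.
K [08:20, 12:10] → before → yes.
P [06:15, 06:30] → before → yes.
Q [15:40, 16:00] → after → no.
R [09:20, 14:50] → contains → no.
S [10:30, 16:25] → contains → no.
W [12:50, 20:40] → after → no.
Z [06:05, 08:20] → before → yes.
Result: K, P, Z.

K, P, Z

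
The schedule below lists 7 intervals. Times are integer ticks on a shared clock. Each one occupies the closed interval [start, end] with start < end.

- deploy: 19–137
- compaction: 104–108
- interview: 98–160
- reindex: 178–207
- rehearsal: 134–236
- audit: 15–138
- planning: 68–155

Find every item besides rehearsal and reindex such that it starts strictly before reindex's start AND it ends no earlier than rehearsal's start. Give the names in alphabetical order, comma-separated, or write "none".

Conditions: its start is strictly before reindex's start (X.start < 178) AND its end is no earlier than rehearsal's start (X.end >= 134).
audit: start 15 < 178? ✓; end 138 >= 134? ✓ → yes.
compaction: start 104 < 178? ✓; end 108 >= 134? ✗ → no.
deploy: start 19 < 178? ✓; end 137 >= 134? ✓ → yes.
interview: start 98 < 178? ✓; end 160 >= 134? ✓ → yes.
planning: start 68 < 178? ✓; end 155 >= 134? ✓ → yes.
Result: audit, deploy, interview, planning.

audit, deploy, interview, planning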